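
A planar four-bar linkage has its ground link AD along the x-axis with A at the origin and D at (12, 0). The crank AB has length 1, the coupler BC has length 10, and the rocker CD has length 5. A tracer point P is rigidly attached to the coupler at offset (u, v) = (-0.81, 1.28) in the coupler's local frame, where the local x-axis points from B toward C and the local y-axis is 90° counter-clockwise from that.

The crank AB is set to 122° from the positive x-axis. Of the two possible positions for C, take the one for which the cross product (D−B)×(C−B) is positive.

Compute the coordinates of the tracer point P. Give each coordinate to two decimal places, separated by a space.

A=(0,0), D=(12.00,0)
B = A + 1.00·(cos122°, sin122°) = (-0.5299, 0.8480)
|BD| = 12.5586
circle(B,10.00) ∩ circle(D,5.00): a=9.2653, h=3.7622
  candidates: C₊=(8.9683,3.9760) cross=47.248; C₋=(8.4602,-3.5312) cross=-47.248
  mode + wants cross > 0 → take C=(8.9683,3.9760) (cross=47.248)
ex = (C−B)/|BC| = (0.9498,0.3128); ey = (-0.3128,0.9498)
P = B + -0.81·ex + 1.28·ey = (-1.6997,1.8105)

-1.70 1.81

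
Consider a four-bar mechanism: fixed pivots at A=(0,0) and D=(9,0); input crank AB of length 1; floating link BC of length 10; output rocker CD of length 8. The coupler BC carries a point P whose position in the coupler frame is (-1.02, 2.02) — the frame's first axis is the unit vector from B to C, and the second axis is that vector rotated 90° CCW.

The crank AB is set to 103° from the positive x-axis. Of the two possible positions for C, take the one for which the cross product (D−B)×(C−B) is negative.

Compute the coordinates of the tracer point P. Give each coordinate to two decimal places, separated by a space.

A=(0,0), D=(9.00,0)
B = A + 1.00·(cos103°, sin103°) = (-0.2250, 0.9744)
|BD| = 9.2763
circle(B,10.00) ∩ circle(D,8.00): a=6.5786, h=7.5314
  candidates: C₊=(7.1083,7.7731) cross=69.864; C₋=(5.5261,-7.2064) cross=-69.864
  mode - wants cross < 0 → take C=(5.5261,-7.2064) (cross=-69.864)
ex = (C−B)/|BC| = (0.5751,-0.8181); ey = (0.8181,0.5751)
P = B + -1.02·ex + 2.02·ey = (0.8410,2.9705)

0.84 2.97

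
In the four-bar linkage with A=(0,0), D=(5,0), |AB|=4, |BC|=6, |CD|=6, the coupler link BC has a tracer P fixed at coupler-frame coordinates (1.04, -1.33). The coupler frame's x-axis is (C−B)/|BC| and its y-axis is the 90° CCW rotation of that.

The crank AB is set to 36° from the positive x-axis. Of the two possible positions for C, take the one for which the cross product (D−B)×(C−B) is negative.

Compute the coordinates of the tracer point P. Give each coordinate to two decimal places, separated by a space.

A=(0,0), D=(5.00,0)
B = A + 4.00·(cos36°, sin36°) = (3.2361, 2.3511)
|BD| = 2.9393
circle(B,6.00) ∩ circle(D,6.00): a=1.4696, h=5.8172
  candidates: C₊=(8.7713,4.6666) cross=17.098; C₋=(-0.5352,-2.3155) cross=-17.098
  mode - wants cross < 0 → take C=(-0.5352,-2.3155) (cross=-17.098)
ex = (C−B)/|BC| = (-0.6285,-0.7778); ey = (0.7778,-0.6285)
P = B + 1.04·ex + -1.33·ey = (1.5479,2.3782)

1.55 2.38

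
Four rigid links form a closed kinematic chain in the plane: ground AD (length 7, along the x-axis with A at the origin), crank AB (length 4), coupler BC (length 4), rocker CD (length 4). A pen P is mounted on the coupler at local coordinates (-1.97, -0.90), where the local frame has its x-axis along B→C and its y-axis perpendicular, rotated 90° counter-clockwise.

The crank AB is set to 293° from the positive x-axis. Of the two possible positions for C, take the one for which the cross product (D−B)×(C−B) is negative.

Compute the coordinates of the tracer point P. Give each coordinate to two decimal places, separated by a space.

A=(0,0), D=(7.00,0)
B = A + 4.00·(cos293°, sin293°) = (1.5629, -3.6820)
|BD| = 6.5665
circle(B,4.00) ∩ circle(D,4.00): a=3.2833, h=2.2848
  candidates: C₊=(3.0003,0.0508) cross=15.003; C₋=(5.5626,-3.7328) cross=-15.003
  mode - wants cross < 0 → take C=(5.5626,-3.7328) (cross=-15.003)
ex = (C−B)/|BC| = (0.9999,-0.0127); ey = (0.0127,0.9999)
P = B + -1.97·ex + -0.90·ey = (-0.4183,-4.5569)

-0.42 -4.56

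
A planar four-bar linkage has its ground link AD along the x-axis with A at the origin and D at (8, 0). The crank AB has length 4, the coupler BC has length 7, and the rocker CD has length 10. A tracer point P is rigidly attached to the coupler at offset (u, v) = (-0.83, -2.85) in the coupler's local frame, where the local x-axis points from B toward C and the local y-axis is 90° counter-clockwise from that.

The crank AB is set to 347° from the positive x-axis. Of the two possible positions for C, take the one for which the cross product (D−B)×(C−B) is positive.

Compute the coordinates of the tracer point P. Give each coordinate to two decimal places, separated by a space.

A=(0,0), D=(8.00,0)
B = A + 4.00·(cos347°, sin347°) = (3.8975, -0.8998)
|BD| = 4.2000
circle(B,7.00) ∩ circle(D,10.00): a=-3.9714, h=5.7644
  candidates: C₊=(-1.2166,3.8799) cross=24.211; C₋=(1.2533,-7.3812) cross=-24.211
  mode + wants cross > 0 → take C=(-1.2166,3.8799) (cross=24.211)
ex = (C−B)/|BC| = (-0.7306,0.6828); ey = (-0.6828,-0.7306)
P = B + -0.83·ex + -2.85·ey = (6.4499,0.6156)

6.45 0.62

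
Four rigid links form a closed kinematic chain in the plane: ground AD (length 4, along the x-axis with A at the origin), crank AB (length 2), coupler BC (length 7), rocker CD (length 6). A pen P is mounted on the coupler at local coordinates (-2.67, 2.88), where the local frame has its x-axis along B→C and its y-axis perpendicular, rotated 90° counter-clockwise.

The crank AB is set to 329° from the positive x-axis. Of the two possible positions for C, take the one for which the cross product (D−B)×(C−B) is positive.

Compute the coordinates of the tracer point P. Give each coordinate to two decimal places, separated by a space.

A=(0,0), D=(4.00,0)
B = A + 2.00·(cos329°, sin329°) = (1.7143, -1.0301)
|BD| = 2.5071
circle(B,7.00) ∩ circle(D,6.00): a=3.8462, h=5.8486
  candidates: C₊=(2.8179,5.8824) cross=14.663; C₋=(7.6239,-4.7820) cross=-14.663
  mode + wants cross > 0 → take C=(2.8179,5.8824) (cross=14.663)
ex = (C−B)/|BC| = (0.1576,0.9875); ey = (-0.9875,0.1576)
P = B + -2.67·ex + 2.88·ey = (-1.5506,-3.2127)

-1.55 -3.21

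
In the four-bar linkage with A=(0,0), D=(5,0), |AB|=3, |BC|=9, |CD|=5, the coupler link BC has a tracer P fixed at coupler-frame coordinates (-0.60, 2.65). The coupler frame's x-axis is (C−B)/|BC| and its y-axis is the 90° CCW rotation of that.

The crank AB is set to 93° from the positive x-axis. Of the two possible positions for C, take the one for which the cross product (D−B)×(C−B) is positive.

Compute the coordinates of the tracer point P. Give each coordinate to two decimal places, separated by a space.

A=(0,0), D=(5.00,0)
B = A + 3.00·(cos93°, sin93°) = (-0.1570, 2.9959)
|BD| = 5.9641
circle(B,9.00) ∩ circle(D,5.00): a=7.6768, h=4.6975
  candidates: C₊=(8.8406,3.2015) cross=28.016; C₋=(4.1213,-4.9222) cross=-28.016
  mode + wants cross > 0 → take C=(8.8406,3.2015) (cross=28.016)
ex = (C−B)/|BC| = (0.9997,0.0228); ey = (-0.0228,0.9997)
P = B + -0.60·ex + 2.65·ey = (-0.8174,5.6315)

-0.82 5.63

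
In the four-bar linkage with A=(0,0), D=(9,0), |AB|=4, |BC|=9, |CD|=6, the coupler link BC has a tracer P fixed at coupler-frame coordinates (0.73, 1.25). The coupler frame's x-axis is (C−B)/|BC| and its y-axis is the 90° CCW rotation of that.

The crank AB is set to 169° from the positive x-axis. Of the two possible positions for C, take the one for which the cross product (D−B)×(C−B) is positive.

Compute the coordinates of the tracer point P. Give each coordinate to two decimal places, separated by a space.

-3.69 2.19

A=(0,0), D=(9.00,0)
B = A + 4.00·(cos169°, sin169°) = (-3.9265, 0.7632)
|BD| = 12.9490
circle(B,9.00) ∩ circle(D,6.00): a=8.2121, h=3.6826
  candidates: C₊=(4.4884,3.9554) cross=47.686; C₋=(4.0542,-3.3970) cross=-47.686
  mode + wants cross > 0 → take C=(4.4884,3.9554) (cross=47.686)
ex = (C−B)/|BC| = (0.9350,0.3547); ey = (-0.3547,0.9350)
P = B + 0.73·ex + 1.25·ey = (-3.6873,2.1909)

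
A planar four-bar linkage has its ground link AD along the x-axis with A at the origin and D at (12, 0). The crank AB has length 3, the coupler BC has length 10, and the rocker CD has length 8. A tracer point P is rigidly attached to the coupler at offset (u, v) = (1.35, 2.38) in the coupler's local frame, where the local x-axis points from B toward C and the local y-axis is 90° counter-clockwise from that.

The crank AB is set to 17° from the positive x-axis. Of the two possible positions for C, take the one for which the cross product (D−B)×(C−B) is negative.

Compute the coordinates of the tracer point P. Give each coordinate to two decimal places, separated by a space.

5.59 1.16

A=(0,0), D=(12.00,0)
B = A + 3.00·(cos17°, sin17°) = (2.8689, 0.8771)
|BD| = 9.1731
circle(B,10.00) ∩ circle(D,8.00): a=6.5488, h=7.5573
  candidates: C₊=(10.1103,7.7736) cross=69.324; C₋=(8.6651,-7.2718) cross=-69.324
  mode - wants cross < 0 → take C=(8.6651,-7.2718) (cross=-69.324)
ex = (C−B)/|BC| = (0.5796,-0.8149); ey = (0.8149,0.5796)
P = B + 1.35·ex + 2.38·ey = (5.5908,1.1565)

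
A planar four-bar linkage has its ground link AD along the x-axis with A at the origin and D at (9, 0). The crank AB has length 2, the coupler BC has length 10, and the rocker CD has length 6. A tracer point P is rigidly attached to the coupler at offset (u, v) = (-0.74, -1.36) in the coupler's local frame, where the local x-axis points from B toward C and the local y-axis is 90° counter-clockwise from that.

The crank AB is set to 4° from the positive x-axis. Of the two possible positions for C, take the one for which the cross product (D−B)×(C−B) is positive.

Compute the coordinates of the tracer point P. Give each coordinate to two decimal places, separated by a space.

2.17 -1.40

A=(0,0), D=(9.00,0)
B = A + 2.00·(cos4°, sin4°) = (1.9951, 0.1395)
|BD| = 7.0063
circle(B,10.00) ∩ circle(D,6.00): a=8.0705, h=5.9049
  candidates: C₊=(10.1816,5.8825) cross=41.371; C₋=(9.9464,-5.9249) cross=-41.371
  mode + wants cross > 0 → take C=(10.1816,5.8825) (cross=41.371)
ex = (C−B)/|BC| = (0.8186,0.5743); ey = (-0.5743,0.8186)
P = B + -0.74·ex + -1.36·ey = (2.1704,-1.3988)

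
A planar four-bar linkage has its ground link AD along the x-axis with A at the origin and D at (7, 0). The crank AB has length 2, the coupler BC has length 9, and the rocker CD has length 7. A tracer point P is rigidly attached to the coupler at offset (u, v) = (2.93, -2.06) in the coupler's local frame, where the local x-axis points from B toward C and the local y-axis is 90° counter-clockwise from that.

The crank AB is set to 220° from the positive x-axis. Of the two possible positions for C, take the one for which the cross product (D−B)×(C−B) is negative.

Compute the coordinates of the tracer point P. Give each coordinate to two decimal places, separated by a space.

-0.50 -4.72

A=(0,0), D=(7.00,0)
B = A + 2.00·(cos220°, sin220°) = (-1.5321, -1.2856)
|BD| = 8.6284
circle(B,9.00) ∩ circle(D,7.00): a=6.1685, h=6.5536
  candidates: C₊=(3.5912,6.1139) cross=56.547; C₋=(5.5440,-6.8469) cross=-56.547
  mode - wants cross < 0 → take C=(5.5440,-6.8469) (cross=-56.547)
ex = (C−B)/|BC| = (0.7862,-0.6179); ey = (0.6179,0.7862)
P = B + 2.93·ex + -2.06·ey = (-0.5013,-4.7157)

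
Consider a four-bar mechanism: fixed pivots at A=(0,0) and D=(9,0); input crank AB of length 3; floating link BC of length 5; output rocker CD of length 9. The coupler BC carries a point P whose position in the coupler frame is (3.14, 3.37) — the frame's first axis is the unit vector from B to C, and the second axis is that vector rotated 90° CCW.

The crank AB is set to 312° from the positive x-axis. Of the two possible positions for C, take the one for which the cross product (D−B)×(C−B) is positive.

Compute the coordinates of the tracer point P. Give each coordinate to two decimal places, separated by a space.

A=(0,0), D=(9.00,0)
B = A + 3.00·(cos312°, sin312°) = (2.0074, -2.2294)
|BD| = 7.3394
circle(B,5.00) ∩ circle(D,9.00): a=-0.1453, h=4.9979
  candidates: C₊=(0.3508,2.4882) cross=36.682; C₋=(3.3871,-7.0353) cross=-36.682
  mode + wants cross > 0 → take C=(0.3508,2.4882) (cross=36.682)
ex = (C−B)/|BC| = (-0.3313,0.9435); ey = (-0.9435,-0.3313)
P = B + 3.14·ex + 3.37·ey = (-2.2126,-0.3834)

-2.21 -0.38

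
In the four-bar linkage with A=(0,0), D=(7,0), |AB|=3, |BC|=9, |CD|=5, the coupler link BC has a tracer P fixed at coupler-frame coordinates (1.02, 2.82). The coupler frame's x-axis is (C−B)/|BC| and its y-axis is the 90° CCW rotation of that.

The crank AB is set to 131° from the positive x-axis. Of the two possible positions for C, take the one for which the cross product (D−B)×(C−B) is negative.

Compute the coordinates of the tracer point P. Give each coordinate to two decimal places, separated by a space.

A=(0,0), D=(7.00,0)
B = A + 3.00·(cos131°, sin131°) = (-1.9682, 2.2641)
|BD| = 9.2496
circle(B,9.00) ∩ circle(D,5.00): a=7.6520, h=4.7379
  candidates: C₊=(6.6107,4.9848) cross=43.823; C₋=(4.2912,-4.2027) cross=-43.823
  mode - wants cross < 0 → take C=(4.2912,-4.2027) (cross=-43.823)
ex = (C−B)/|BC| = (0.6955,-0.7185); ey = (0.7185,0.6955)
P = B + 1.02·ex + 2.82·ey = (0.7675,3.4925)

0.77 3.49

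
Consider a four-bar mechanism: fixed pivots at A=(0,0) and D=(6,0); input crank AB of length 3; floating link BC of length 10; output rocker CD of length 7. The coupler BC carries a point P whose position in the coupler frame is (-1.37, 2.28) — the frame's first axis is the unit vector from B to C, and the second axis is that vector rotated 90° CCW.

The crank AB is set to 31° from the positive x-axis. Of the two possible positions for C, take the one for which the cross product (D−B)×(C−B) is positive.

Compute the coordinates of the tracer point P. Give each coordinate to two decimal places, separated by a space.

0.98 3.68

A=(0,0), D=(6.00,0)
B = A + 3.00·(cos31°, sin31°) = (2.5715, 1.5451)
|BD| = 3.7606
circle(B,10.00) ∩ circle(D,7.00): a=8.6612, h=4.9984
  candidates: C₊=(12.5215,2.5435) cross=18.797; C₋=(8.4141,-6.5705) cross=-18.797
  mode + wants cross > 0 → take C=(12.5215,2.5435) (cross=18.797)
ex = (C−B)/|BC| = (0.9950,0.0998); ey = (-0.0998,0.9950)
P = B + -1.37·ex + 2.28·ey = (0.9807,3.6769)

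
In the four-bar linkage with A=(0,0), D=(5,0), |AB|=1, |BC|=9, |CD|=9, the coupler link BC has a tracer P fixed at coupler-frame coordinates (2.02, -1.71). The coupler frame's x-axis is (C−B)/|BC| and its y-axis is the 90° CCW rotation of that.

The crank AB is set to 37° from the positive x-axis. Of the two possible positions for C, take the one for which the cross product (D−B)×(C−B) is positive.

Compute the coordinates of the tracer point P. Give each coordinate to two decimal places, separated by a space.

A=(0,0), D=(5.00,0)
B = A + 1.00·(cos37°, sin37°) = (0.7986, 0.6018)
|BD| = 4.2442
circle(B,9.00) ∩ circle(D,9.00): a=2.1221, h=8.7462
  candidates: C₊=(4.1395,8.9588) cross=37.121; C₋=(1.6591,-8.3570) cross=-37.121
  mode + wants cross > 0 → take C=(4.1395,8.9588) (cross=37.121)
ex = (C−B)/|BC| = (0.3712,0.9286); ey = (-0.9286,0.3712)
P = B + 2.02·ex + -1.71·ey = (3.1363,1.8427)

3.14 1.84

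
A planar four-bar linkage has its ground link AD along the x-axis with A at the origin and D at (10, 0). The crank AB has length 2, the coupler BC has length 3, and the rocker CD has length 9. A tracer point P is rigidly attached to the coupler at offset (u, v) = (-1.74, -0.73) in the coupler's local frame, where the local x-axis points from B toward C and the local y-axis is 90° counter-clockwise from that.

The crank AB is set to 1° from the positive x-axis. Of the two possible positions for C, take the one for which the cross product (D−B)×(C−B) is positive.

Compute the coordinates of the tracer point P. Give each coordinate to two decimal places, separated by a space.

A=(0,0), D=(10.00,0)
B = A + 2.00·(cos1°, sin1°) = (1.9997, 0.0349)
|BD| = 8.0004
circle(B,3.00) ∩ circle(D,9.00): a=-0.4996, h=2.9581
  candidates: C₊=(1.5130,2.9952) cross=23.666; C₋=(1.4872,-2.9210) cross=-23.666
  mode + wants cross > 0 → take C=(1.5130,2.9952) (cross=23.666)
ex = (C−B)/|BC| = (-0.1622,0.9868); ey = (-0.9868,-0.1622)
P = B + -1.74·ex + -0.73·ey = (3.0023,-1.5636)

3.00 -1.56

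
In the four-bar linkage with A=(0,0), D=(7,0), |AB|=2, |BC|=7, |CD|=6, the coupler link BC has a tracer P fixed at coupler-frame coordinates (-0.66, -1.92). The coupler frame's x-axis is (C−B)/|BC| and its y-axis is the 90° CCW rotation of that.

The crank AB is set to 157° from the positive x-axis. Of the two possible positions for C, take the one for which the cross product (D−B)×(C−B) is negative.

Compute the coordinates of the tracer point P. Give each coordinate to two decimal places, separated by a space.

A=(0,0), D=(7.00,0)
B = A + 2.00·(cos157°, sin157°) = (-1.8410, 0.7815)
|BD| = 8.8755
circle(B,7.00) ∩ circle(D,6.00): a=5.1701, h=4.7191
  candidates: C₊=(3.7245,5.0270) cross=41.884; C₋=(2.8935,-4.3745) cross=-41.884
  mode - wants cross < 0 → take C=(2.8935,-4.3745) (cross=-41.884)
ex = (C−B)/|BC| = (0.6764,-0.7366); ey = (0.7366,0.6764)
P = B + -0.66·ex + -1.92·ey = (-3.7016,-0.0310)

-3.70 -0.03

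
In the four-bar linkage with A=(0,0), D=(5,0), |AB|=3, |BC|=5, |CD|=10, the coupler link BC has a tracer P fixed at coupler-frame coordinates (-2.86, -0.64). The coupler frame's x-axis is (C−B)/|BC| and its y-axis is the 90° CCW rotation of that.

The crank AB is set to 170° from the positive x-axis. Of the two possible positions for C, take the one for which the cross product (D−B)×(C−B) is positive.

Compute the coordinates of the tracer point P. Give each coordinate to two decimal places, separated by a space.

A=(0,0), D=(5.00,0)
B = A + 3.00·(cos170°, sin170°) = (-2.9544, 0.5209)
|BD| = 7.9715
circle(B,5.00) ∩ circle(D,10.00): a=-0.7185, h=4.9481
  candidates: C₊=(-3.3481,5.5054) cross=39.444; C₋=(-3.9948,-4.3696) cross=-39.444
  mode + wants cross > 0 → take C=(-3.3481,5.5054) (cross=39.444)
ex = (C−B)/|BC| = (-0.0787,0.9969); ey = (-0.9969,-0.0787)
P = B + -2.86·ex + -0.64·ey = (-2.0912,-2.2798)

-2.09 -2.28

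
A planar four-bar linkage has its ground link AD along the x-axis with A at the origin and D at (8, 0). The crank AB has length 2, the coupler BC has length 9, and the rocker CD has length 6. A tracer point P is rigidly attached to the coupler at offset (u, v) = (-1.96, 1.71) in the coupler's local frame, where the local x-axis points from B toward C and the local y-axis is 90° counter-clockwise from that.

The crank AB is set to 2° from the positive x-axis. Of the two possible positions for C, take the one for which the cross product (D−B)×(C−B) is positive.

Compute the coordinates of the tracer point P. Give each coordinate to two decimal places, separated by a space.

A=(0,0), D=(8.00,0)
B = A + 2.00·(cos2°, sin2°) = (1.9988, 0.0698)
|BD| = 6.0016
circle(B,9.00) ∩ circle(D,6.00): a=6.7498, h=5.9532
  candidates: C₊=(8.8174,5.9441) cross=35.729; C₋=(8.6789,-5.9615) cross=-35.729
  mode + wants cross > 0 → take C=(8.8174,5.9441) (cross=35.729)
ex = (C−B)/|BC| = (0.7576,0.6527); ey = (-0.6527,0.7576)
P = B + -1.96·ex + 1.71·ey = (-0.6023,0.0860)

-0.60 0.09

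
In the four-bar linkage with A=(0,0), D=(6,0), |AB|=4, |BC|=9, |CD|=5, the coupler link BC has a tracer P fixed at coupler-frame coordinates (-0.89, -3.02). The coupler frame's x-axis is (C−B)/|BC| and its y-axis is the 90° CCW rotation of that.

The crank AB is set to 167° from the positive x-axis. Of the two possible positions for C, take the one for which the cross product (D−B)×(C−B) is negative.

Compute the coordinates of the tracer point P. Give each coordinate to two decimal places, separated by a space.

-6.37 -1.05

A=(0,0), D=(6.00,0)
B = A + 4.00·(cos167°, sin167°) = (-3.8975, 0.8998)
|BD| = 9.9383
circle(B,9.00) ∩ circle(D,5.00): a=7.7865, h=4.5133
  candidates: C₊=(4.2657,4.6896) cross=44.855; C₋=(3.4484,-4.2999) cross=-44.855
  mode - wants cross < 0 → take C=(3.4484,-4.2999) (cross=-44.855)
ex = (C−B)/|BC| = (0.8162,-0.5778); ey = (0.5778,0.8162)
P = B + -0.89·ex + -3.02·ey = (-6.3687,-1.0510)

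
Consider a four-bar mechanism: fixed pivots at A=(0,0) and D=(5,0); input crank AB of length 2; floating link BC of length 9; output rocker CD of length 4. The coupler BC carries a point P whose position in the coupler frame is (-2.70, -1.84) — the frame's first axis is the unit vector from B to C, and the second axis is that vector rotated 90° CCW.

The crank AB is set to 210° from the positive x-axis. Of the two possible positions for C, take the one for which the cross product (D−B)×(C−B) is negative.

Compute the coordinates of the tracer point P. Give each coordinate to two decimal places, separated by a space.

-4.84 -2.01

A=(0,0), D=(5.00,0)
B = A + 2.00·(cos210°, sin210°) = (-1.7321, -1.0000)
|BD| = 6.8059
circle(B,9.00) ∩ circle(D,4.00): a=8.1782, h=3.7572
  candidates: C₊=(5.8054,3.9181) cross=25.571; C₋=(6.9095,-3.5148) cross=-25.571
  mode - wants cross < 0 → take C=(6.9095,-3.5148) (cross=-25.571)
ex = (C−B)/|BC| = (0.9602,-0.2794); ey = (0.2794,0.9602)
P = B + -2.70·ex + -1.84·ey = (-4.8386,-2.0123)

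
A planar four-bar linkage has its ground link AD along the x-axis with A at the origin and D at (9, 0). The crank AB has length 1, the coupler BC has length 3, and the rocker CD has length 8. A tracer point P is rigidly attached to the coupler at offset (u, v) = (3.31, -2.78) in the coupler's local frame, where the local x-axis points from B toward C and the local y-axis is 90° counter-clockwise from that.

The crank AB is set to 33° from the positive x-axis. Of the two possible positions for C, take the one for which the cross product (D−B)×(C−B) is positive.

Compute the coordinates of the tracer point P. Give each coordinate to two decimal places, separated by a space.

A=(0,0), D=(9.00,0)
B = A + 1.00·(cos33°, sin33°) = (0.8387, 0.5446)
|BD| = 8.1795
circle(B,3.00) ∩ circle(D,8.00): a=0.7277, h=2.9104
  candidates: C₊=(1.7585,3.4001) cross=23.806; C₋=(1.3709,-2.4078) cross=-23.806
  mode + wants cross > 0 → take C=(1.7585,3.4001) (cross=23.806)
ex = (C−B)/|BC| = (0.3066,0.9518); ey = (-0.9518,0.3066)
P = B + 3.31·ex + -2.78·ey = (4.4997,2.8428)

4.50 2.84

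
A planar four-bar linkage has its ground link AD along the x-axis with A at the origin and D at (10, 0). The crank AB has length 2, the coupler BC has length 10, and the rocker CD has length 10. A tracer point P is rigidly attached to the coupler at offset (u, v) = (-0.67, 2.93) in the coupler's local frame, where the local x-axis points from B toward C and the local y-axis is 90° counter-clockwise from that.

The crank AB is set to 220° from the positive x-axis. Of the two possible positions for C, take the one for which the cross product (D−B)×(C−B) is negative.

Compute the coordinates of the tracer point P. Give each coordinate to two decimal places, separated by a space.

0.20 1.17

A=(0,0), D=(10.00,0)
B = A + 2.00·(cos220°, sin220°) = (-1.5321, -1.2856)
|BD| = 11.6035
circle(B,10.00) ∩ circle(D,10.00): a=5.8018, h=8.1449
  candidates: C₊=(3.3316,7.4520) cross=94.510; C₋=(5.1363,-8.7376) cross=-94.510
  mode - wants cross < 0 → take C=(5.1363,-8.7376) (cross=-94.510)
ex = (C−B)/|BC| = (0.6668,-0.7452); ey = (0.7452,0.6668)
P = B + -0.67·ex + 2.93·ey = (0.2046,1.1676)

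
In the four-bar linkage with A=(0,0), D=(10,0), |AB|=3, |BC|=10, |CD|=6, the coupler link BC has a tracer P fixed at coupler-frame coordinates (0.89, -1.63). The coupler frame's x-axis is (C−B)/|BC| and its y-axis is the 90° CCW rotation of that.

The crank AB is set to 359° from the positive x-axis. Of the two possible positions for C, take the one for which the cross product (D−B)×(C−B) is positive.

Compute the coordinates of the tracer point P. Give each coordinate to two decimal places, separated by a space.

A=(0,0), D=(10.00,0)
B = A + 3.00·(cos359°, sin359°) = (2.9995, -0.0524)
|BD| = 7.0007
circle(B,10.00) ∩ circle(D,6.00): a=8.0713, h=5.9037
  candidates: C₊=(11.0265,5.9115) cross=41.330; C₋=(11.1148,-5.8955) cross=-41.330
  mode + wants cross > 0 → take C=(11.0265,5.9115) (cross=41.330)
ex = (C−B)/|BC| = (0.8027,0.5964); ey = (-0.5964,0.8027)
P = B + 0.89·ex + -1.63·ey = (4.6861,-0.8300)

4.69 -0.83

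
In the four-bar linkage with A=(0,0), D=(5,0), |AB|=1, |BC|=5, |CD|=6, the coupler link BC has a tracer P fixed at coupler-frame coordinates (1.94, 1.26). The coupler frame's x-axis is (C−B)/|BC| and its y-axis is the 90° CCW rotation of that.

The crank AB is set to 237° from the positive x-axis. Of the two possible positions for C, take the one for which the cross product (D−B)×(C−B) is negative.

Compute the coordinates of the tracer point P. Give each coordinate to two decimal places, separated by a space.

1.52 -1.89

A=(0,0), D=(5.00,0)
B = A + 1.00·(cos237°, sin237°) = (-0.5446, -0.8387)
|BD| = 5.6077
circle(B,5.00) ∩ circle(D,6.00): a=1.8231, h=4.6558
  candidates: C₊=(0.5616,4.0374) cross=26.108; C₋=(1.9542,-5.1695) cross=-26.108
  mode - wants cross < 0 → take C=(1.9542,-5.1695) (cross=-26.108)
ex = (C−B)/|BC| = (0.4998,-0.8662); ey = (0.8662,0.4998)
P = B + 1.94·ex + 1.26·ey = (1.5163,-1.8893)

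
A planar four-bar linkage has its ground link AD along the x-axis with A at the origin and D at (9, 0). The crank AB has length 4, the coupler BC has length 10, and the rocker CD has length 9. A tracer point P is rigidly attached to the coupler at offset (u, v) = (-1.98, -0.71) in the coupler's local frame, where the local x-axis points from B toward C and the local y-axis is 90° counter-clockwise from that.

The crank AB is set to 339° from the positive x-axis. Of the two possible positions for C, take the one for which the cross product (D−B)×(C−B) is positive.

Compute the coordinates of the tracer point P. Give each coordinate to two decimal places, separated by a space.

4.04 -3.51

A=(0,0), D=(9.00,0)
B = A + 4.00·(cos339°, sin339°) = (3.7343, -1.4335)
|BD| = 5.4573
circle(B,10.00) ∩ circle(D,9.00): a=4.4694, h=8.9456
  candidates: C₊=(5.6971,8.3720) cross=48.819; C₋=(10.3966,-8.8910) cross=-48.819
  mode + wants cross > 0 → take C=(5.6971,8.3720) (cross=48.819)
ex = (C−B)/|BC| = (0.1963,0.9805); ey = (-0.9805,0.1963)
P = B + -1.98·ex + -0.71·ey = (4.0419,-3.5143)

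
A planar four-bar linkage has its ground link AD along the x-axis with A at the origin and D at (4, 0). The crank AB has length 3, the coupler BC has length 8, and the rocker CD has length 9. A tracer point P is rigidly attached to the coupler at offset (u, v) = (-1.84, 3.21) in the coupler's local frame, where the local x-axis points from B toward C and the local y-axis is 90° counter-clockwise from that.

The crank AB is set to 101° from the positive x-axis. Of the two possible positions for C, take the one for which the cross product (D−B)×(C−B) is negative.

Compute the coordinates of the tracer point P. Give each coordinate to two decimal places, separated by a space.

A=(0,0), D=(4.00,0)
B = A + 3.00·(cos101°, sin101°) = (-0.5724, 2.9449)
|BD| = 5.4387
circle(B,8.00) ∩ circle(D,9.00): a=1.1565, h=7.9160
  candidates: C₊=(4.6861,8.9738) cross=43.053; C₋=(-3.8864,-4.3364) cross=-43.053
  mode - wants cross < 0 → take C=(-3.8864,-4.3364) (cross=-43.053)
ex = (C−B)/|BC| = (-0.4142,-0.9102); ey = (0.9102,-0.4142)
P = B + -1.84·ex + 3.21·ey = (3.1114,3.2899)

3.11 3.29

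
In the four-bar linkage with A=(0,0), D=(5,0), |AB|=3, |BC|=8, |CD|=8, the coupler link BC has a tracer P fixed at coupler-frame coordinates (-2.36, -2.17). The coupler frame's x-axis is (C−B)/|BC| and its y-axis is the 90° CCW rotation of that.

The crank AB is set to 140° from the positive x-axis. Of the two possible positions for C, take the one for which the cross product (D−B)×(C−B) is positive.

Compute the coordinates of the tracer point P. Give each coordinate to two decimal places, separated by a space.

-2.32 -1.28

A=(0,0), D=(5.00,0)
B = A + 3.00·(cos140°, sin140°) = (-2.2981, 1.9284)
|BD| = 7.5486
circle(B,8.00) ∩ circle(D,8.00): a=3.7743, h=7.0537
  candidates: C₊=(3.1529,7.7838) cross=53.246; C₋=(-0.4510,-5.8555) cross=-53.246
  mode + wants cross > 0 → take C=(3.1529,7.7838) (cross=53.246)
ex = (C−B)/|BC| = (0.6814,0.7319); ey = (-0.7319,0.6814)
P = B + -2.36·ex + -2.17·ey = (-2.3179,-1.2776)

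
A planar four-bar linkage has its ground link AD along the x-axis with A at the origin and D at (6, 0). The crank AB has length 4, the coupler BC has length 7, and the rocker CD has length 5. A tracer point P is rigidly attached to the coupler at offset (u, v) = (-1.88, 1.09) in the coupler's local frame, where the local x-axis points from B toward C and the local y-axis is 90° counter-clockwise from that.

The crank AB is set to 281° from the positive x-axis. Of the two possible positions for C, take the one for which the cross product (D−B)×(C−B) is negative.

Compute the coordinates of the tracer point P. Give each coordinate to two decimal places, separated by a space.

A=(0,0), D=(6.00,0)
B = A + 4.00·(cos281°, sin281°) = (0.7632, -3.9265)
|BD| = 6.5453
circle(B,7.00) ∩ circle(D,5.00): a=5.1060, h=4.7884
  candidates: C₊=(1.9759,2.9676) cross=31.341; C₋=(7.7210,-4.6945) cross=-31.341
  mode - wants cross < 0 → take C=(7.7210,-4.6945) (cross=-31.341)
ex = (C−B)/|BC| = (0.9940,-0.1097); ey = (0.1097,0.9940)
P = B + -1.88·ex + 1.09·ey = (-0.9858,-2.6368)

-0.99 -2.64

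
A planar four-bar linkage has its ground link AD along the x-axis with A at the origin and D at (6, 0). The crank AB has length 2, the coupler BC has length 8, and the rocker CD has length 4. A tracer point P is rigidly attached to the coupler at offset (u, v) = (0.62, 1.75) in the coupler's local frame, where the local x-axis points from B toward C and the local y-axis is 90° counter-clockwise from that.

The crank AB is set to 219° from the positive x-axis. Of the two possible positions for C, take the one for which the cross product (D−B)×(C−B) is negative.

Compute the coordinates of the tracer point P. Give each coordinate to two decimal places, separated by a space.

A=(0,0), D=(6.00,0)
B = A + 2.00·(cos219°, sin219°) = (-1.5543, -1.2586)
|BD| = 7.6584
circle(B,8.00) ∩ circle(D,4.00): a=6.9630, h=3.9391
  candidates: C₊=(4.6667,3.7712) cross=30.167; C₋=(5.9614,-3.9998) cross=-30.167
  mode - wants cross < 0 → take C=(5.9614,-3.9998) (cross=-30.167)
ex = (C−B)/|BC| = (0.9395,-0.3426); ey = (0.3426,0.9395)
P = B + 0.62·ex + 1.75·ey = (-0.3722,0.1730)

-0.37 0.17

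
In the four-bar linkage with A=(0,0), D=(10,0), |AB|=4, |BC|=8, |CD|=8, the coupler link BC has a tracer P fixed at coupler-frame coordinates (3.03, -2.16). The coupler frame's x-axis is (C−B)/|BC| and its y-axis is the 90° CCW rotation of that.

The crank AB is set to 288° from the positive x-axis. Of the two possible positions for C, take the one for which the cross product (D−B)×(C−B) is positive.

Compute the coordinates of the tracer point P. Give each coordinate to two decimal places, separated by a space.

A=(0,0), D=(10.00,0)
B = A + 4.00·(cos288°, sin288°) = (1.2361, -3.8042)
|BD| = 9.5540
circle(B,8.00) ∩ circle(D,8.00): a=4.7770, h=6.4172
  candidates: C₊=(3.0628,3.9844) cross=61.310; C₋=(8.1732,-7.7886) cross=-61.310
  mode + wants cross > 0 → take C=(3.0628,3.9844) (cross=61.310)
ex = (C−B)/|BC| = (0.2283,0.9736); ey = (-0.9736,0.2283)
P = B + 3.03·ex + -2.16·ey = (4.0309,-1.3475)

4.03 -1.35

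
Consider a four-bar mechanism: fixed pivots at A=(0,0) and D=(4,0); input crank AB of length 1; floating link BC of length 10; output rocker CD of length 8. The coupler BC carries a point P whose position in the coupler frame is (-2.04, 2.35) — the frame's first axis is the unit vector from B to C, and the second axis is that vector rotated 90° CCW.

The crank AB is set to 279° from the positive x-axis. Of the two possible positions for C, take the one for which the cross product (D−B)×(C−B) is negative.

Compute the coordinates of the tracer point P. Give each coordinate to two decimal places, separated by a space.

A=(0,0), D=(4.00,0)
B = A + 1.00·(cos279°, sin279°) = (0.1564, -0.9877)
|BD| = 3.9684
circle(B,10.00) ∩ circle(D,8.00): a=6.5200, h=7.5822
  candidates: C₊=(4.5842,7.9786) cross=30.089; C₋=(8.3584,-6.7085) cross=-30.089
  mode - wants cross < 0 → take C=(8.3584,-6.7085) (cross=-30.089)
ex = (C−B)/|BC| = (0.8202,-0.5721); ey = (0.5721,0.8202)
P = B + -2.04·ex + 2.35·ey = (-0.1724,2.1068)

-0.17 2.11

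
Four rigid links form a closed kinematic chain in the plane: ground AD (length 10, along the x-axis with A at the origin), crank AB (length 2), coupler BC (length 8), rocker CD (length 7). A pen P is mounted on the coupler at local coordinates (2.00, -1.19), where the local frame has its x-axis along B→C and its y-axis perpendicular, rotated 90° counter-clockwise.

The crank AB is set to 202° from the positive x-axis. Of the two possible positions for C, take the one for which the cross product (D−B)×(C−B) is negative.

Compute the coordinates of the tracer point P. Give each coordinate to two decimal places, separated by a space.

-0.76 -2.80

A=(0,0), D=(10.00,0)
B = A + 2.00·(cos202°, sin202°) = (-1.8544, -0.7492)
|BD| = 11.8780
circle(B,8.00) ∩ circle(D,7.00): a=6.5704, h=4.5639
  candidates: C₊=(4.4151,4.2201) cross=54.210; C₋=(4.9908,-4.8896) cross=-54.210
  mode - wants cross < 0 → take C=(4.9908,-4.8896) (cross=-54.210)
ex = (C−B)/|BC| = (0.8557,-0.5176); ey = (0.5176,0.8557)
P = B + 2.00·ex + -1.19·ey = (-0.7589,-2.8025)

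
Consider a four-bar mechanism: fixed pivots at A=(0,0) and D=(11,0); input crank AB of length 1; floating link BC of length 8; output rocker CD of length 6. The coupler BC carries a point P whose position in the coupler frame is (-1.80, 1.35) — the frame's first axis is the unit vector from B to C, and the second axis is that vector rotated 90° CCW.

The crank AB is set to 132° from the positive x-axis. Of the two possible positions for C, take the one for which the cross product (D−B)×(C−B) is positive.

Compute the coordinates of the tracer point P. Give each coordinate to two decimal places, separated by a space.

A=(0,0), D=(11.00,0)
B = A + 1.00·(cos132°, sin132°) = (-0.6691, 0.7431)
|BD| = 11.6928
circle(B,8.00) ∩ circle(D,6.00): a=7.0437, h=3.7929
  candidates: C₊=(6.6014,4.0807) cross=44.350; C₋=(6.1193,-3.4898) cross=-44.350
  mode + wants cross > 0 → take C=(6.6014,4.0807) (cross=44.350)
ex = (C−B)/|BC| = (0.9088,0.4172); ey = (-0.4172,0.9088)
P = B + -1.80·ex + 1.35·ey = (-2.8682,1.2191)

-2.87 1.22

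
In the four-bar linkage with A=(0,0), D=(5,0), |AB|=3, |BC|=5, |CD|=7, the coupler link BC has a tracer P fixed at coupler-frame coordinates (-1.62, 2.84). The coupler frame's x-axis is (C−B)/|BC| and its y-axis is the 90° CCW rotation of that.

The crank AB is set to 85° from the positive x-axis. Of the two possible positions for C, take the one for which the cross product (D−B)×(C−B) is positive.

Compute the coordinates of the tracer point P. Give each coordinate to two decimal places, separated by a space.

A=(0,0), D=(5.00,0)
B = A + 3.00·(cos85°, sin85°) = (0.2615, 2.9886)
|BD| = 5.6023
circle(B,5.00) ∩ circle(D,7.00): a=0.6591, h=4.9564
  candidates: C₊=(3.4630,6.8292) cross=27.767; C₋=(-1.8250,-1.5553) cross=-27.767
  mode + wants cross > 0 → take C=(3.4630,6.8292) (cross=27.767)
ex = (C−B)/|BC| = (0.6403,0.7681); ey = (-0.7681,0.6403)
P = B + -1.62·ex + 2.84·ey = (-2.9573,3.5627)

-2.96 3.56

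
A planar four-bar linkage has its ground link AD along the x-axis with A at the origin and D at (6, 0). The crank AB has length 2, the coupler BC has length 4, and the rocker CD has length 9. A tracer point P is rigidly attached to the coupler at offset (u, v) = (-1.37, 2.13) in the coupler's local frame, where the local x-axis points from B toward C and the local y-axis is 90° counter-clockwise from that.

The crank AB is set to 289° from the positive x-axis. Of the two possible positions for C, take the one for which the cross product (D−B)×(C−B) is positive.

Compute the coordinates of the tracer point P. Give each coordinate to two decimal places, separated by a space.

1.03 -4.40

A=(0,0), D=(6.00,0)
B = A + 2.00·(cos289°, sin289°) = (0.6511, -1.8910)
|BD| = 5.6733
circle(B,4.00) ∩ circle(D,9.00): a=-2.8919, h=2.7635
  candidates: C₊=(-2.9965,-0.2496) cross=15.678; C₋=(-1.1543,-5.4604) cross=-15.678
  mode + wants cross > 0 → take C=(-2.9965,-0.2496) (cross=15.678)
ex = (C−B)/|BC| = (-0.9119,0.4104); ey = (-0.4104,-0.9119)
P = B + -1.37·ex + 2.13·ey = (1.0264,-4.3956)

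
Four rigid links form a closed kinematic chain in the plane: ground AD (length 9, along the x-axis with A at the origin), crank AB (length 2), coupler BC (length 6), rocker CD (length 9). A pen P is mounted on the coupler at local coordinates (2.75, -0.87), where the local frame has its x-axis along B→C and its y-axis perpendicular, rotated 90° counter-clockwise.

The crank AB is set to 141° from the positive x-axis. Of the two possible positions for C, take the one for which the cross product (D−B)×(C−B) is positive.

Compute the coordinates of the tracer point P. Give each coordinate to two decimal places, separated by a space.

A=(0,0), D=(9.00,0)
B = A + 2.00·(cos141°, sin141°) = (-1.5543, 1.2586)
|BD| = 10.6291
circle(B,6.00) ∩ circle(D,9.00): a=3.1977, h=5.0769
  candidates: C₊=(2.2221,5.9211) cross=53.963; C₋=(1.0197,-4.1612) cross=-53.963
  mode + wants cross > 0 → take C=(2.2221,5.9211) (cross=53.963)
ex = (C−B)/|BC| = (0.6294,0.7771); ey = (-0.7771,0.6294)
P = B + 2.75·ex + -0.87·ey = (0.8526,2.8480)

0.85 2.85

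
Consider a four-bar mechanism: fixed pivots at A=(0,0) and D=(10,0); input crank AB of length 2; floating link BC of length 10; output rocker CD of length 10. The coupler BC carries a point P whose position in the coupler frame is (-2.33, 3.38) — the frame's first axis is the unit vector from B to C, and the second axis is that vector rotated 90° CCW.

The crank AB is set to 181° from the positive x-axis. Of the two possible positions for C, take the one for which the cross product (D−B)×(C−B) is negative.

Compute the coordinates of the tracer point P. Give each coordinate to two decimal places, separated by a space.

-0.70 3.86

A=(0,0), D=(10.00,0)
B = A + 2.00·(cos181°, sin181°) = (-1.9997, -0.0349)
|BD| = 11.9997
circle(B,10.00) ∩ circle(D,10.00): a=5.9999, h=8.0001
  candidates: C₊=(3.9769,7.9826) cross=95.999; C₋=(4.0234,-8.0175) cross=-95.999
  mode - wants cross < 0 → take C=(4.0234,-8.0175) (cross=-95.999)
ex = (C−B)/|BC| = (0.6023,-0.7983); ey = (0.7983,0.6023)
P = B + -2.33·ex + 3.38·ey = (-0.7050,3.8609)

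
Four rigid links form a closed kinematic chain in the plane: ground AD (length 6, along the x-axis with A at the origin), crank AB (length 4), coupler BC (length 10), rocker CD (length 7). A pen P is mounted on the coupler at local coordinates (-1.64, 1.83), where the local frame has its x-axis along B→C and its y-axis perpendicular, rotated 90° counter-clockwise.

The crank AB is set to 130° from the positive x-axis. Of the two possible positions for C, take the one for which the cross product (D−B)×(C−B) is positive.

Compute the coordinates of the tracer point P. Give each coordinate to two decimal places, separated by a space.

-4.80 4.11

A=(0,0), D=(6.00,0)
B = A + 4.00·(cos130°, sin130°) = (-2.5712, 3.0642)
|BD| = 9.1024
circle(B,10.00) ∩ circle(D,7.00): a=7.3527, h=6.7778
  candidates: C₊=(6.6340,6.9712) cross=61.694; C₋=(2.0707,-5.7932) cross=-61.694
  mode + wants cross > 0 → take C=(6.6340,6.9712) (cross=61.694)
ex = (C−B)/|BC| = (0.9205,0.3907); ey = (-0.3907,0.9205)
P = B + -1.64·ex + 1.83·ey = (-4.7958,4.1080)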